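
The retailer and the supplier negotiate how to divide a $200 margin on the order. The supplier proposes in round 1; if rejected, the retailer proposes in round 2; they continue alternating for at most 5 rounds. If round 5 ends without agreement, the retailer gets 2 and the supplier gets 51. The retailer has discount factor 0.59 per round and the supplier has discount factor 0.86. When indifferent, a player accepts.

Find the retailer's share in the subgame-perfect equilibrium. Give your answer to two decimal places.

25.42

Round 5 (the supplier proposes): the retailer gets 2 if talks fail, so the supplier offers 2 and keeps 198.
Round 4 (the retailer proposes): the supplier can get 198 next round, worth 0.86 × 198 = 170.28 now; the retailer offers that and keeps 29.72.
Round 3 (the supplier proposes): the retailer can get 29.72 next round, worth 0.59 × 29.72 = 17.5348 now; the supplier offers that and keeps 182.4652.
Round 2 (the retailer proposes): the supplier can get 182.4652 next round, worth 0.86 × 182.4652 = 156.920072 now, so the retailer offers 156.920072, keeping 43.079928.
Round 1 (the supplier proposes): the retailer can get 43.079928 next round, worth 0.59 × 43.079928 = 25.41715752 now, so the supplier offers 25.41715752, keeping 174.58284248.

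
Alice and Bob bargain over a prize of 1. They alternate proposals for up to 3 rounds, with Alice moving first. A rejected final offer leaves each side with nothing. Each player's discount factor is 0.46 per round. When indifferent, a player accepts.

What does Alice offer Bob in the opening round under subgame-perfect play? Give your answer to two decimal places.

0.25

Round 3 (Alice proposes): Bob will accept anything ≥ 0, so Alice offers 0 and keeps 1.
Round 2 (Bob proposes): Alice can get 1 next round, worth 0.46 × 1 = 0.46 now. Bob offers 0.46 and keeps 1 − 0.46 = 0.54.
Round 1 (Alice proposes): Bob can get 0.54 next round, worth 0.46 × 0.54 = 0.2484 now. Alice offers 0.2484 and keeps 1 − 0.2484 = 0.7516.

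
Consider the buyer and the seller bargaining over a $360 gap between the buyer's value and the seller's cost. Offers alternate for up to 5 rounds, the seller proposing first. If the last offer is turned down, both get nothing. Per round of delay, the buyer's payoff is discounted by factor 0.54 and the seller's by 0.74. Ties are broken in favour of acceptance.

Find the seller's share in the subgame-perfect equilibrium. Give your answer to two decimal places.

Round 5 (the seller proposes): rejection yields 0 for the buyer; the seller offers 0 and keeps 360.
Round 4 (the buyer proposes): the seller can get 360 next round, worth 0.74 × 360 = 266.4 now. The buyer offers 266.4 and keeps 360 − 266.4 = 93.6.
Round 3 (the seller proposes): the buyer can get 93.6 next round, worth 0.54 × 93.6 = 50.544 now. The seller offers 50.544 and keeps 360 − 50.544 = 309.456.
Round 2 (the buyer proposes): the seller can get 309.456 next round, worth 0.74 × 309.456 = 228.99744 now. The buyer offers 228.99744 and keeps 360 − 228.99744 = 131.00256.
Round 1 (the seller proposes): the buyer can get 131.00256 next round, worth 0.54 × 131.00256 = 70.7413824 now. The seller offers 70.7413824 and keeps 360 − 70.7413824 = 289.2586176.

289.26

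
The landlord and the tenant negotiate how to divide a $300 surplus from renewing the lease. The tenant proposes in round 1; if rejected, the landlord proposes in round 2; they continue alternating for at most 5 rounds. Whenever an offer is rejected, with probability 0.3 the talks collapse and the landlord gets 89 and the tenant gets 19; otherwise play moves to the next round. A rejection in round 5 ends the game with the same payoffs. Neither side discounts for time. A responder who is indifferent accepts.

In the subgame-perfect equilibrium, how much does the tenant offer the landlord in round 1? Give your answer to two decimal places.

Round 5 (the tenant proposes): the landlord gets 89 if talks fail, so the tenant offers 89 and keeps 211.
Round 4 (the landlord proposes): rejecting gives the tenant an expected 0.7 × 211 + 0.3 × 19 = 153.4; the landlord offers that and keeps 146.6.
Round 3 (the tenant proposes): rejecting gives the landlord an expected 0.7 × 146.6 + 0.3 × 89 = 129.32, so the tenant offers 129.32, keeping 170.68.
Round 2 (the landlord proposes): rejecting gives the tenant an expected 0.7 × 170.68 + 0.3 × 19 = 125.176. The landlord offers 125.176 and keeps 300 − 125.176 = 174.824.
Round 1 (the tenant proposes): rejecting gives the landlord an expected 0.7 × 174.824 + 0.3 × 89 = 149.0768, so the tenant offers 149.0768, keeping 150.9232.

149.08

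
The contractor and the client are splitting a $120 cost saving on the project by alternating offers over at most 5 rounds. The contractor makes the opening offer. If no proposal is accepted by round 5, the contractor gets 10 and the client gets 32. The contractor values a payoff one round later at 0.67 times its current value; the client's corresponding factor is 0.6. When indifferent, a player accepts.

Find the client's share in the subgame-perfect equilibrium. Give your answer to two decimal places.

38.48

Solve by backward induction from round 5.
Round 5 (the contractor proposes): the client gets 32 if talks fail, so the contractor offers 32 and keeps 88.
Round 4 (the client proposes): the contractor can get 88 next round, worth 0.67 × 88 = 58.96 now. The client offers 58.96 and keeps 120 − 58.96 = 61.04.
Round 3 (the contractor proposes): the client can get 61.04 next round, worth 0.6 × 61.04 = 36.624 now. The contractor offers 36.624 and keeps 120 − 36.624 = 83.376.
Round 2 (the client proposes): the contractor can get 83.376 next round, worth 0.67 × 83.376 = 55.86192 now. The client offers 55.86192 and keeps 120 − 55.86192 = 64.13808.
Round 1 (the contractor proposes): the client can get 64.13808 next round, worth 0.6 × 64.13808 = 38.482848 now. The contractor offers 38.482848 and keeps 120 − 38.482848 = 81.517152.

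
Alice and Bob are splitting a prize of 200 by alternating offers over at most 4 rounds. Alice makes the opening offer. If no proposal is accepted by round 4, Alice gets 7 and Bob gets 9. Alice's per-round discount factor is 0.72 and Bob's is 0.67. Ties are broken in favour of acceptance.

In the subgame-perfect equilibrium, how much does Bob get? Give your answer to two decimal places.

Solve by backward induction from round 4.
Round 4 (Bob proposes): Alice gets 7 if talks fail, so Bob offers 7 and keeps 193.
Round 3 (Alice proposes): Bob can get 193 next round, worth 0.67 × 193 = 129.31 now. Alice offers 129.31 and keeps 200 − 129.31 = 70.69.
Round 2 (Bob proposes): Alice can get 70.69 next round, worth 0.72 × 70.69 = 50.8968 now, so Bob offers 50.8968, keeping 149.1032.
Round 1 (Alice proposes): Bob can get 149.1032 next round, worth 0.67 × 149.1032 = 99.899144 now; Alice offers that and keeps 100.100856.

99.90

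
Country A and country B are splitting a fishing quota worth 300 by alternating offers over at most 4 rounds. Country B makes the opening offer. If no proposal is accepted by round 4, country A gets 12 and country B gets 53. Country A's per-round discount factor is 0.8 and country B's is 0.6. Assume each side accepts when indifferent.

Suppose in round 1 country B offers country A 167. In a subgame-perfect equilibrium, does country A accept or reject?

Work out country A's continuation value if the offer is rejected.
Round 4 (country A proposes): country B gets 53 if talks fail, so country A offers 53 and keeps 247.
Round 3 (country B proposes): country A can get 247 next round, worth 0.8 × 247 = 197.6 now, so country B offers 197.6, keeping 102.4.
Round 2 (country A proposes): country B can get 102.4 next round, worth 0.6 × 102.4 = 61.44 now, so country A offers 61.44, keeping 238.56.
So by rejecting in round 1, country A gets 238.56 next round, worth 0.8 × 238.56 = 190.848 now.
Offer 167 < 190.848, so country A rejects.

Reject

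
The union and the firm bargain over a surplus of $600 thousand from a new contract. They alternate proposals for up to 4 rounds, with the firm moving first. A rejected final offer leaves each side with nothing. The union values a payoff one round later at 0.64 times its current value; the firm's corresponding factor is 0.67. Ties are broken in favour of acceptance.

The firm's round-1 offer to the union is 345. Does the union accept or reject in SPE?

Round 4 (the union proposes): the firm will accept anything ≥ 0, so the union offers 0 and keeps 600.
Round 3 (the firm proposes): the union can get 600 next round, worth 0.64 × 600 = 384 now; the firm offers that and keeps 216.
Round 2 (the union proposes): the firm can get 216 next round, worth 0.67 × 216 = 144.72 now. The union offers 144.72 and keeps 600 − 144.72 = 455.28.
So by rejecting in round 1, the union gets 455.28 next round, worth 0.64 × 455.28 = 291.3792 now.
Offer 345 ≥ 291.3792, so the union accepts.

Accept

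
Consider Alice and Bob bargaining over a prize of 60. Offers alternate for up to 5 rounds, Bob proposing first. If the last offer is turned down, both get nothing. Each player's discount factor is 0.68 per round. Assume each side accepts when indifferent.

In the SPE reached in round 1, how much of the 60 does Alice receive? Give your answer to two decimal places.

19.09

Work backward from the last round.
Round 5 (Bob proposes): rejection yields 0 for Alice; Bob offers 0 and keeps 60.
Round 4 (Alice proposes): Bob can get 60 next round, worth 0.68 × 60 = 40.8 now; Alice offers that and keeps 19.2.
Round 3 (Bob proposes): Alice can get 19.2 next round, worth 0.68 × 19.2 = 13.056 now; Bob offers that and keeps 46.944.
Round 2 (Alice proposes): Bob can get 46.944 next round, worth 0.68 × 46.944 = 31.92192 now. Alice offers 31.92192 and keeps 60 − 31.92192 = 28.07808.
Round 1 (Bob proposes): Alice can get 28.07808 next round, worth 0.68 × 28.07808 = 19.0930944 now, so Bob offers 19.0930944, keeping 40.9069056.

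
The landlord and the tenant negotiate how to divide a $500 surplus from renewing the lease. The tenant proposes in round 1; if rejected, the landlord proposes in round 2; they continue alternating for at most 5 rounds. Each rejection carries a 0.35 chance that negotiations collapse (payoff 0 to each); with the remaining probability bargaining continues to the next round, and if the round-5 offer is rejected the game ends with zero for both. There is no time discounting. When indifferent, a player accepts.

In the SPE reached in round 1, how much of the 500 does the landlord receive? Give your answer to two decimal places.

161.81

By backward induction:
Round 5 (the tenant proposes): rejection yields 0 for the landlord; the tenant offers 0 and keeps 500.
Round 4 (the landlord proposes): rejecting gives the tenant an expected 0.65 × 500 = 325, so the landlord offers 325, keeping 175.
Round 3 (the tenant proposes): rejecting gives the landlord an expected 0.65 × 175 = 113.75; the tenant offers that and keeps 386.25.
Round 2 (the landlord proposes): rejecting gives the tenant an expected 0.65 × 386.25 = 251.0625. The landlord offers 251.0625 and keeps 500 − 251.0625 = 248.9375.
Round 1 (the tenant proposes): rejecting gives the landlord an expected 0.65 × 248.9375 = 161.809375; the tenant offers that and keeps 338.190625.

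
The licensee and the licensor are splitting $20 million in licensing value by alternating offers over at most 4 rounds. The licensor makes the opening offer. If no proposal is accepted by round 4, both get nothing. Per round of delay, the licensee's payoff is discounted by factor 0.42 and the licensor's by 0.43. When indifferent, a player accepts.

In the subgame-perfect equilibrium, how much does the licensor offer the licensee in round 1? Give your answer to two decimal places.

6.31

By backward induction:
Round 4 (the licensee proposes): the licensor will accept anything ≥ 0, so the licensee offers 0 and keeps 20.
Round 3 (the licensor proposes): the licensee can get 20 next round, worth 0.42 × 20 = 8.4 now; the licensor offers that and keeps 11.6.
Round 2 (the licensee proposes): the licensor can get 11.6 next round, worth 0.43 × 11.6 = 4.988 now. The licensee offers 4.988 and keeps 20 − 4.988 = 15.012.
Round 1 (the licensor proposes): the licensee can get 15.012 next round, worth 0.42 × 15.012 = 6.30504 now. The licensor offers 6.30504 and keeps 20 − 6.30504 = 13.69496.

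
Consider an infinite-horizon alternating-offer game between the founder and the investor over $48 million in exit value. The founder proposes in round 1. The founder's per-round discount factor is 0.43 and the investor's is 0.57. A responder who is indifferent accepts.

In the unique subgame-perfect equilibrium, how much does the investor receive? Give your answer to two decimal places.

In a stationary SPE each proposer offers the other exactly their discounted continuation value.
If the founder keeps x when proposing and the investor keeps y when proposing, then x = 48 − 0.57y and y = 48 − 0.43x.
Solving: x = 48(1 − 0.57) / (1 − 0.43·0.57) = 20.64 / 0.7549 ≈ 27.3414.
The investor gets 48 − 27.3414 ≈ 20.6586.

20.66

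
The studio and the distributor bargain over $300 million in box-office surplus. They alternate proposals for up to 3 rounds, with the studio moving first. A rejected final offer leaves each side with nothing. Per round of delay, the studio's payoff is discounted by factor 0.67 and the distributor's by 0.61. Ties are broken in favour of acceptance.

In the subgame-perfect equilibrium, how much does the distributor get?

60.39

Solve by backward induction from round 3.
Round 3 (the studio proposes): rejection yields 0 for the distributor; the studio offers 0 and keeps 300.
Round 2 (the distributor proposes): the studio can get 300 next round, worth 0.67 × 300 = 201 now, so the distributor offers 201, keeping 99.
Round 1 (the studio proposes): the distributor can get 99 next round, worth 0.61 × 99 = 60.39 now; the studio offers that and keeps 239.61.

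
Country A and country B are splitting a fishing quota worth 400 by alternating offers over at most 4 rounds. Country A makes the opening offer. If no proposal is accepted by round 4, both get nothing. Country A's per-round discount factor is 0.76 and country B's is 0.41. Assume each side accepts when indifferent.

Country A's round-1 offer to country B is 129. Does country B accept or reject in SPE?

Work out country B's continuation value if the offer is rejected.
Round 4 (country B proposes): country A will accept anything ≥ 0, so country B offers 0 and keeps 400.
Round 3 (country A proposes): country B can get 400 next round, worth 0.41 × 400 = 164 now. Country A offers 164 and keeps 400 − 164 = 236.
Round 2 (country B proposes): country A can get 236 next round, worth 0.76 × 236 = 179.36 now. Country B offers 179.36 and keeps 400 − 179.36 = 220.64.
So by rejecting in round 1, country B gets 220.64 next round, worth 0.41 × 220.64 = 90.4624 now.
Offer 129 ≥ 90.4624, so country B accepts.

Accept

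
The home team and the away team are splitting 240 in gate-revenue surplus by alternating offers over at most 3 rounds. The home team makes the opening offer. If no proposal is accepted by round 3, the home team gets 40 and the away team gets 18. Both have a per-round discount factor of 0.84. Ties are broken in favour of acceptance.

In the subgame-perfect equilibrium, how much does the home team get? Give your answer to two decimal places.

195.04

Round 3 (the home team proposes): the away team gets 18 if talks fail, so the home team offers 18 and keeps 222.
Round 2 (the away team proposes): the home team can get 222 next round, worth 0.84 × 222 = 186.48 now. The away team offers 186.48 and keeps 240 − 186.48 = 53.52.
Round 1 (the home team proposes): the away team can get 53.52 next round, worth 0.84 × 53.52 = 44.9568 now, so the home team offers 44.9568, keeping 195.0432.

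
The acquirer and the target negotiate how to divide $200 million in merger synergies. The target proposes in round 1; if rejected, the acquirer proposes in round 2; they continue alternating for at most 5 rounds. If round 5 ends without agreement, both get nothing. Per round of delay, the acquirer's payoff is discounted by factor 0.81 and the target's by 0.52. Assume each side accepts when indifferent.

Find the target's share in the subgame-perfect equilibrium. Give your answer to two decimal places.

Work backward from the last round.
Round 5 (the target proposes): rejection yields 0 for the acquirer; the target offers 0 and keeps 200.
Round 4 (the acquirer proposes): the target can get 200 next round, worth 0.52 × 200 = 104 now, so the acquirer offers 104, keeping 96.
Round 3 (the target proposes): the acquirer can get 96 next round, worth 0.81 × 96 = 77.76 now, so the target offers 77.76, keeping 122.24.
Round 2 (the acquirer proposes): the target can get 122.24 next round, worth 0.52 × 122.24 = 63.5648 now. The acquirer offers 63.5648 and keeps 200 − 63.5648 = 136.4352.
Round 1 (the target proposes): the acquirer can get 136.4352 next round, worth 0.81 × 136.4352 = 110.512512 now, so the target offers 110.512512, keeping 89.487488.

89.49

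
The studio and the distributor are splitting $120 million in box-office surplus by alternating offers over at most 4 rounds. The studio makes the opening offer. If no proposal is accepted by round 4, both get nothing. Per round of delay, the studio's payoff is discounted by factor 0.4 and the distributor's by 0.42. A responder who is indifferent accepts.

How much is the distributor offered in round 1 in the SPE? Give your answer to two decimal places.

38.71

Round 4 (the distributor proposes): rejection yields 0 for the studio; the distributor offers 0 and keeps 120.
Round 3 (the studio proposes): the distributor can get 120 next round, worth 0.42 × 120 = 50.4 now, so the studio offers 50.4, keeping 69.6.
Round 2 (the distributor proposes): the studio can get 69.6 next round, worth 0.4 × 69.6 = 27.84 now; the distributor offers that and keeps 92.16.
Round 1 (the studio proposes): the distributor can get 92.16 next round, worth 0.42 × 92.16 = 38.7072 now; the studio offers that and keeps 81.2928.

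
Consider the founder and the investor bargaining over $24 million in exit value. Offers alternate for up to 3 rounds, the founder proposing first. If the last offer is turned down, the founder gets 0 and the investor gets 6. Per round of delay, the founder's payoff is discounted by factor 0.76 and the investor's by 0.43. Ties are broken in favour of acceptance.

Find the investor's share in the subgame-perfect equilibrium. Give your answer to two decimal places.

Round 3 (the founder proposes): the investor gets 6 if talks fail, so the founder offers 6 and keeps 18.
Round 2 (the investor proposes): the founder can get 18 next round, worth 0.76 × 18 = 13.68 now, so the investor offers 13.68, keeping 10.32.
Round 1 (the founder proposes): the investor can get 10.32 next round, worth 0.43 × 10.32 = 4.4376 now; the founder offers that and keeps 19.5624.

4.44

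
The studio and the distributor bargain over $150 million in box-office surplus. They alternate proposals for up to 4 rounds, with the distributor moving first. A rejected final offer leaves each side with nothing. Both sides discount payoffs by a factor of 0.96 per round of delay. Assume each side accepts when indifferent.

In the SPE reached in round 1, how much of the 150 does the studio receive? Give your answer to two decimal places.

138.47

Round 4 (the studio proposes): rejection yields 0 for the distributor; the studio offers 0 and keeps 150.
Round 3 (the distributor proposes): the studio can get 150 next round, worth 0.96 × 150 = 144 now. The distributor offers 144 and keeps 150 − 144 = 6.
Round 2 (the studio proposes): the distributor can get 6 next round, worth 0.96 × 6 = 5.76 now. The studio offers 5.76 and keeps 150 − 5.76 = 144.24.
Round 1 (the distributor proposes): the studio can get 144.24 next round, worth 0.96 × 144.24 = 138.4704 now. The distributor offers 138.4704 and keeps 150 − 138.4704 = 11.5296.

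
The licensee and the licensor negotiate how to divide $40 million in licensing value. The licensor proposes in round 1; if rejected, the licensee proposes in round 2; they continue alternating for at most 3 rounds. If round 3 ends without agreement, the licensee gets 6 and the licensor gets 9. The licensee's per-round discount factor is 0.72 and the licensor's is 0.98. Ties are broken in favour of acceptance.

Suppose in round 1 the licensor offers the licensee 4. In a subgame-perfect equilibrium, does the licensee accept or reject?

Reject

Round 3 (the licensor proposes): the licensee gets 6 if talks fail, so the licensor offers 6 and keeps 34.
Round 2 (the licensee proposes): the licensor can get 34 next round, worth 0.98 × 34 = 33.32 now; the licensee offers that and keeps 6.68.
So by rejecting in round 1, the licensee gets 6.68 next round, worth 0.72 × 6.68 = 4.8096 now.
Offer 4 < 4.8096, so the licensee rejects.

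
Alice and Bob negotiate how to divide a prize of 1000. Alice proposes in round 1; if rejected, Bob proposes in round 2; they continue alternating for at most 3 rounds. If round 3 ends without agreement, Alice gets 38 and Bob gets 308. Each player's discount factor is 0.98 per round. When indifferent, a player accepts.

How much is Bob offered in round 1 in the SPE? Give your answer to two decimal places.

315.40

By backward induction:
Round 3 (Alice proposes): Bob gets 308 if talks fail, so Alice offers 308 and keeps 692.
Round 2 (Bob proposes): Alice can get 692 next round, worth 0.98 × 692 = 678.16 now, so Bob offers 678.16, keeping 321.84.
Round 1 (Alice proposes): Bob can get 321.84 next round, worth 0.98 × 321.84 = 315.4032 now; Alice offers that and keeps 684.5968.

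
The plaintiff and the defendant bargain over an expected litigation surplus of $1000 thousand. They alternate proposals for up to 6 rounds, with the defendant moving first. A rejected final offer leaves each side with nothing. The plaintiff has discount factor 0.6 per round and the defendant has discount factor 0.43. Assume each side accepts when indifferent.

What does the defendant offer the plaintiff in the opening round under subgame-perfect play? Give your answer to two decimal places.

470.17

Round 6 (the plaintiff proposes): the defendant will accept anything ≥ 0, so the plaintiff offers 0 and keeps 1000.
Round 5 (the defendant proposes): the plaintiff can get 1000 next round, worth 0.6 × 1000 = 600 now, so the defendant offers 600, keeping 400.
Round 4 (the plaintiff proposes): the defendant can get 400 next round, worth 0.43 × 400 = 172 now; the plaintiff offers that and keeps 828.
Round 3 (the defendant proposes): the plaintiff can get 828 next round, worth 0.6 × 828 = 496.8 now, so the defendant offers 496.8, keeping 503.2.
Round 2 (the plaintiff proposes): the defendant can get 503.2 next round, worth 0.43 × 503.2 = 216.376 now. The plaintiff offers 216.376 and keeps 1000 − 216.376 = 783.624.
Round 1 (the defendant proposes): the plaintiff can get 783.624 next round, worth 0.6 × 783.624 = 470.1744 now, so the defendant offers 470.1744, keeping 529.8256.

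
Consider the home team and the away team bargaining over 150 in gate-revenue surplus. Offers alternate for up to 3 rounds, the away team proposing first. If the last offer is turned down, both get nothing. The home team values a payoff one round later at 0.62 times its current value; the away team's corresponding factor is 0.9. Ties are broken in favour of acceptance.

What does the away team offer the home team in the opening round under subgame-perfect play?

9.3

Round 3 (the away team proposes): the home team will accept anything ≥ 0, so the away team offers 0 and keeps 150.
Round 2 (the home team proposes): the away team can get 150 next round, worth 0.9 × 150 = 135 now. The home team offers 135 and keeps 150 − 135 = 15.
Round 1 (the away team proposes): the home team can get 15 next round, worth 0.62 × 15 = 9.3 now. The away team offers 9.3 and keeps 150 − 9.3 = 140.7.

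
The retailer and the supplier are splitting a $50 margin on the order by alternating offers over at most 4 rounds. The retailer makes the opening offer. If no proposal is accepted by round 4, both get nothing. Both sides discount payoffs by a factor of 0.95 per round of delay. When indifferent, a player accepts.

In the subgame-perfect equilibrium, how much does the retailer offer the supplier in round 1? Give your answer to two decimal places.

By backward induction:
Round 4 (the supplier proposes): rejection yields 0 for the retailer; the supplier offers 0 and keeps 50.
Round 3 (the retailer proposes): the supplier can get 50 next round, worth 0.95 × 50 = 47.5 now; the retailer offers that and keeps 2.5.
Round 2 (the supplier proposes): the retailer can get 2.5 next round, worth 0.95 × 2.5 = 2.375 now; the supplier offers that and keeps 47.625.
Round 1 (the retailer proposes): the supplier can get 47.625 next round, worth 0.95 × 47.625 = 45.24375 now; the retailer offers that and keeps 4.75625.

45.24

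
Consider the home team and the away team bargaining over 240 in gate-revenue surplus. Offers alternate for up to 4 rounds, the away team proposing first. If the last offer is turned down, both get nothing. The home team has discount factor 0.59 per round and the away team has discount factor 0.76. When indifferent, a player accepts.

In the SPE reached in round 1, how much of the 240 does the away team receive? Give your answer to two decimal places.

Round 4 (the home team proposes): rejection yields 0 for the away team; the home team offers 0 and keeps 240.
Round 3 (the away team proposes): the home team can get 240 next round, worth 0.59 × 240 = 141.6 now, so the away team offers 141.6, keeping 98.4.
Round 2 (the home team proposes): the away team can get 98.4 next round, worth 0.76 × 98.4 = 74.784 now. The home team offers 74.784 and keeps 240 − 74.784 = 165.216.
Round 1 (the away team proposes): the home team can get 165.216 next round, worth 0.59 × 165.216 = 97.47744 now; the away team offers that and keeps 142.52256.

142.52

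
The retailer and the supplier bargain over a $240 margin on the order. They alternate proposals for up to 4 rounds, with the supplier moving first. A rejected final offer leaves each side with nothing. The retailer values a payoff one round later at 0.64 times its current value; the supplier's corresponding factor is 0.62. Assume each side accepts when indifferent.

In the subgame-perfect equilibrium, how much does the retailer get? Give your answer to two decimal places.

119.32

Round 4 (the retailer proposes): rejection yields 0 for the supplier; the retailer offers 0 and keeps 240.
Round 3 (the supplier proposes): the retailer can get 240 next round, worth 0.64 × 240 = 153.6 now; the supplier offers that and keeps 86.4.
Round 2 (the retailer proposes): the supplier can get 86.4 next round, worth 0.62 × 86.4 = 53.568 now. The retailer offers 53.568 and keeps 240 − 53.568 = 186.432.
Round 1 (the supplier proposes): the retailer can get 186.432 next round, worth 0.64 × 186.432 = 119.31648 now, so the supplier offers 119.31648, keeping 120.68352.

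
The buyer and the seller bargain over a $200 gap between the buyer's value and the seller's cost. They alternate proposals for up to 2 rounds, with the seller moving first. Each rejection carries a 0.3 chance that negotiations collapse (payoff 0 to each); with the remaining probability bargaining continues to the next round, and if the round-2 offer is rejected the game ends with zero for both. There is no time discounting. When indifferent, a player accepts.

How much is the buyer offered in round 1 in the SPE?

140

Round 2 (the buyer proposes): the seller will accept anything ≥ 0, so the buyer offers 0 and keeps 200.
Round 1 (the seller proposes): rejecting gives the buyer an expected 0.7 × 200 = 140, so the seller offers 140, keeping 60.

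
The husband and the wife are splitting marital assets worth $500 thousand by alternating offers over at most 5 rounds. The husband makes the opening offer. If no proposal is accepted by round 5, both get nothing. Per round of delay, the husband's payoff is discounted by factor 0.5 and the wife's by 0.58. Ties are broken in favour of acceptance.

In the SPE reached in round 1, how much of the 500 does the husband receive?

By backward induction:
Round 5 (the husband proposes): the wife will accept anything ≥ 0, so the husband offers 0 and keeps 500.
Round 4 (the wife proposes): the husband can get 500 next round, worth 0.5 × 500 = 250 now; the wife offers that and keeps 250.
Round 3 (the husband proposes): the wife can get 250 next round, worth 0.58 × 250 = 145 now. The husband offers 145 and keeps 500 − 145 = 355.
Round 2 (the wife proposes): the husband can get 355 next round, worth 0.5 × 355 = 177.5 now. The wife offers 177.5 and keeps 500 − 177.5 = 322.5.
Round 1 (the husband proposes): the wife can get 322.5 next round, worth 0.58 × 322.5 = 187.05 now. The husband offers 187.05 and keeps 500 − 187.05 = 312.95.

312.95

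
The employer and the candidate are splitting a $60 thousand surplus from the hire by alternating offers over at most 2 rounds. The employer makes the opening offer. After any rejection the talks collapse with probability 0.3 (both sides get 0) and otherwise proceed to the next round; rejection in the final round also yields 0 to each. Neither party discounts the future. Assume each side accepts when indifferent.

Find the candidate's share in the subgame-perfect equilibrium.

42

Round 2 (the candidate proposes): rejection yields 0 for the employer; the candidate offers 0 and keeps 60.
Round 1 (the employer proposes): rejecting gives the candidate an expected 0.7 × 60 = 42; the employer offers that and keeps 18.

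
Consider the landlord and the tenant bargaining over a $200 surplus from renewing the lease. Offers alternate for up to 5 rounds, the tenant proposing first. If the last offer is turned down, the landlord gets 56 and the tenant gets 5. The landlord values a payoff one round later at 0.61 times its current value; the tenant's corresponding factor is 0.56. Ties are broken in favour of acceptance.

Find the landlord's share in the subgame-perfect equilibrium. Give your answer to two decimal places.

78.55

Round 5 (the tenant proposes): the landlord gets 56 if talks fail, so the tenant offers 56 and keeps 144.
Round 4 (the landlord proposes): the tenant can get 144 next round, worth 0.56 × 144 = 80.64 now; the landlord offers that and keeps 119.36.
Round 3 (the tenant proposes): the landlord can get 119.36 next round, worth 0.61 × 119.36 = 72.8096 now; the tenant offers that and keeps 127.1904.
Round 2 (the landlord proposes): the tenant can get 127.1904 next round, worth 0.56 × 127.1904 = 71.226624 now; the landlord offers that and keeps 128.773376.
Round 1 (the tenant proposes): the landlord can get 128.773376 next round, worth 0.61 × 128.773376 = 78.55175936 now; the tenant offers that and keeps 121.44824064.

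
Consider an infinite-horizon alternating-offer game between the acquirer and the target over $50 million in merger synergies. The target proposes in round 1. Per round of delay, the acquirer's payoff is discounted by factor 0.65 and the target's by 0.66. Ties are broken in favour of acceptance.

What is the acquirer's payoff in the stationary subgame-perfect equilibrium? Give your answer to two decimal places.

In a stationary SPE each proposer offers the other exactly their discounted continuation value.
If the target keeps x when proposing and the acquirer keeps y when proposing, then x = 50 − 0.65y and y = 50 − 0.66x.
Solving: x = 50(1 − 0.65) / (1 − 0.66·0.65) = 17.5 / 0.571 ≈ 30.6480.
The acquirer gets 50 − 30.6480 ≈ 19.3520.

19.35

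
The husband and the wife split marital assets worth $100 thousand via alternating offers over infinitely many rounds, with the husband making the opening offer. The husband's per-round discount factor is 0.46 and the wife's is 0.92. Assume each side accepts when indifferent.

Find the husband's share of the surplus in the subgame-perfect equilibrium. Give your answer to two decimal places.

When the husband proposes, the wife accepts any offer worth at least 0.92 times what the wife would get by proposing next round; and vice versa.
This gives x = 100 − 0.92y and y = 100 − 0.46x, where x and y are each side's share when it proposes.
Hence (1 − 0.92·0.46)x = 100(1 − 0.92), i.e. 0.5768·x = 8.
x ≈ 13.8696; the wife's share is 100 − x ≈ 86.1304.

13.87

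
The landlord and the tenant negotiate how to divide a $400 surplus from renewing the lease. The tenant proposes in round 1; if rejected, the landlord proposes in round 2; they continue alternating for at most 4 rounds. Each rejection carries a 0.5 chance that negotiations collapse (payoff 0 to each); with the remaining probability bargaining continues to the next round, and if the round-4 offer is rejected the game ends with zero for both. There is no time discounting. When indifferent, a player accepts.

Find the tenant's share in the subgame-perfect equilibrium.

Round 4 (the landlord proposes): rejection yields 0 for the tenant; the landlord offers 0 and keeps 400.
Round 3 (the tenant proposes): rejecting gives the landlord an expected 0.5 × 400 = 200; the tenant offers that and keeps 200.
Round 2 (the landlord proposes): rejecting gives the tenant an expected 0.5 × 200 = 100, so the landlord offers 100, keeping 300.
Round 1 (the tenant proposes): rejecting gives the landlord an expected 0.5 × 300 = 150; the tenant offers that and keeps 250.

250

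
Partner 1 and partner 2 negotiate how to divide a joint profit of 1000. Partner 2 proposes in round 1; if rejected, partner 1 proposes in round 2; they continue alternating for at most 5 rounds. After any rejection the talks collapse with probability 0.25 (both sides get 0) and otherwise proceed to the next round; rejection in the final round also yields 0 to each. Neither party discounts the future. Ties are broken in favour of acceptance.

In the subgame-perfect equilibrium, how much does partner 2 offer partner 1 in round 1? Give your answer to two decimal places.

Round 5 (partner 2 proposes): rejection yields 0 for partner 1; partner 2 offers 0 and keeps 1000.
Round 4 (partner 1 proposes): rejecting gives partner 2 an expected 0.75 × 1000 = 750. Partner 1 offers 750 and keeps 1000 − 750 = 250.
Round 3 (partner 2 proposes): rejecting gives partner 1 an expected 0.75 × 250 = 187.5. Partner 2 offers 187.5 and keeps 1000 − 187.5 = 812.5.
Round 2 (partner 1 proposes): rejecting gives partner 2 an expected 0.75 × 812.5 = 609.375, so partner 1 offers 609.375, keeping 390.625.
Round 1 (partner 2 proposes): rejecting gives partner 1 an expected 0.75 × 390.625 = 292.96875, so partner 2 offers 292.96875, keeping 707.03125.

292.97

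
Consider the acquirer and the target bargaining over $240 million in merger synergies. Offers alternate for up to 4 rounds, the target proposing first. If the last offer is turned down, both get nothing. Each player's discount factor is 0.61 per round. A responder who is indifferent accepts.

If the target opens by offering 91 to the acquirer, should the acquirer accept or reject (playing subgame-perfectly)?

Reject

Round 4 (the acquirer proposes): rejection yields 0 for the target; the acquirer offers 0 and keeps 240.
Round 3 (the target proposes): the acquirer can get 240 next round, worth 0.61 × 240 = 146.4 now, so the target offers 146.4, keeping 93.6.
Round 2 (the acquirer proposes): the target can get 93.6 next round, worth 0.61 × 93.6 = 57.096 now. The acquirer offers 57.096 and keeps 240 − 57.096 = 182.904.
So by rejecting in round 1, the acquirer gets 182.904 next round, worth 0.61 × 182.904 = 111.57144 now.
Offer 91 < 111.57144, so the acquirer rejects.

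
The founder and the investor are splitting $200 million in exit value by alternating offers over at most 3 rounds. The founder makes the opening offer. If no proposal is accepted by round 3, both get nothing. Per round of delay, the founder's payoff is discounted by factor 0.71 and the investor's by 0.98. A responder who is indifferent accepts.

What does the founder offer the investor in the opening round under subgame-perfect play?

56.84

Round 3 (the founder proposes): the investor will accept anything ≥ 0, so the founder offers 0 and keeps 200.
Round 2 (the investor proposes): the founder can get 200 next round, worth 0.71 × 200 = 142 now. The investor offers 142 and keeps 200 − 142 = 58.
Round 1 (the founder proposes): the investor can get 58 next round, worth 0.98 × 58 = 56.84 now; the founder offers that and keeps 143.16.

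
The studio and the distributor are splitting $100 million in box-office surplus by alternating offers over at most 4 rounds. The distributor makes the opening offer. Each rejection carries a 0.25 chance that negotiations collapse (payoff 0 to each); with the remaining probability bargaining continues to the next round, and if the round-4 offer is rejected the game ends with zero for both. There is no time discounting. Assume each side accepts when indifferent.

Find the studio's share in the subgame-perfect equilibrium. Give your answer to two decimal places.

60.94

Round 4 (the studio proposes): rejection yields 0 for the distributor; the studio offers 0 and keeps 100.
Round 3 (the distributor proposes): rejecting gives the studio an expected 0.75 × 100 = 75, so the distributor offers 75, keeping 25.
Round 2 (the studio proposes): rejecting gives the distributor an expected 0.75 × 25 = 18.75, so the studio offers 18.75, keeping 81.25.
Round 1 (the distributor proposes): rejecting gives the studio an expected 0.75 × 81.25 = 60.9375; the distributor offers that and keeps 39.0625.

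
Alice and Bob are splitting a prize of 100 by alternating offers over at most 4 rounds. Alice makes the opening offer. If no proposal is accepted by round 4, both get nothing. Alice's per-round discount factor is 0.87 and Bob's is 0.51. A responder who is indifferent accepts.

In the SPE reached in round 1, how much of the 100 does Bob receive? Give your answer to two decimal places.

29.26

Round 4 (Bob proposes): Alice will accept anything ≥ 0, so Bob offers 0 and keeps 100.
Round 3 (Alice proposes): Bob can get 100 next round, worth 0.51 × 100 = 51 now, so Alice offers 51, keeping 49.
Round 2 (Bob proposes): Alice can get 49 next round, worth 0.87 × 49 = 42.63 now; Bob offers that and keeps 57.37.
Round 1 (Alice proposes): Bob can get 57.37 next round, worth 0.51 × 57.37 = 29.2587 now, so Alice offers 29.2587, keeping 70.7413.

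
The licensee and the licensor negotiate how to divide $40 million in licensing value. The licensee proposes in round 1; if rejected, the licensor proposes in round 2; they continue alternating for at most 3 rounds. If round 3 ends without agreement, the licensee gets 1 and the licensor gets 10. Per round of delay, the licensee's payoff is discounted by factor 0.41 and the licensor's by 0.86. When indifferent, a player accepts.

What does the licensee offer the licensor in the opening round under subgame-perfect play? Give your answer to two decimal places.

Round 3 (the licensee proposes): the licensor gets 10 if talks fail, so the licensee offers 10 and keeps 30.
Round 2 (the licensor proposes): the licensee can get 30 next round, worth 0.41 × 30 = 12.3 now; the licensor offers that and keeps 27.7.
Round 1 (the licensee proposes): the licensor can get 27.7 next round, worth 0.86 × 27.7 = 23.822 now. The licensee offers 23.822 and keeps 40 − 23.822 = 16.178.

23.82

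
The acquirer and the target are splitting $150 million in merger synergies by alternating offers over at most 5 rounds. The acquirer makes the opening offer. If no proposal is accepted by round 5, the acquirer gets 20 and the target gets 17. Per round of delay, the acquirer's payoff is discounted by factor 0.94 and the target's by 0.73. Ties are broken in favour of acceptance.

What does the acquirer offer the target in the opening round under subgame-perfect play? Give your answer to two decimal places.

Work backward from the last round.
Round 5 (the acquirer proposes): the target gets 17 if talks fail, so the acquirer offers 17 and keeps 133.
Round 4 (the target proposes): the acquirer can get 133 next round, worth 0.94 × 133 = 125.02 now, so the target offers 125.02, keeping 24.98.
Round 3 (the acquirer proposes): the target can get 24.98 next round, worth 0.73 × 24.98 = 18.2354 now. The acquirer offers 18.2354 and keeps 150 − 18.2354 = 131.7646.
Round 2 (the target proposes): the acquirer can get 131.7646 next round, worth 0.94 × 131.7646 = 123.858724 now. The target offers 123.858724 and keeps 150 − 123.858724 = 26.141276.
Round 1 (the acquirer proposes): the target can get 26.141276 next round, worth 0.73 × 26.141276 = 19.08313148 now; the acquirer offers that and keeps 130.91686852.

19.08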